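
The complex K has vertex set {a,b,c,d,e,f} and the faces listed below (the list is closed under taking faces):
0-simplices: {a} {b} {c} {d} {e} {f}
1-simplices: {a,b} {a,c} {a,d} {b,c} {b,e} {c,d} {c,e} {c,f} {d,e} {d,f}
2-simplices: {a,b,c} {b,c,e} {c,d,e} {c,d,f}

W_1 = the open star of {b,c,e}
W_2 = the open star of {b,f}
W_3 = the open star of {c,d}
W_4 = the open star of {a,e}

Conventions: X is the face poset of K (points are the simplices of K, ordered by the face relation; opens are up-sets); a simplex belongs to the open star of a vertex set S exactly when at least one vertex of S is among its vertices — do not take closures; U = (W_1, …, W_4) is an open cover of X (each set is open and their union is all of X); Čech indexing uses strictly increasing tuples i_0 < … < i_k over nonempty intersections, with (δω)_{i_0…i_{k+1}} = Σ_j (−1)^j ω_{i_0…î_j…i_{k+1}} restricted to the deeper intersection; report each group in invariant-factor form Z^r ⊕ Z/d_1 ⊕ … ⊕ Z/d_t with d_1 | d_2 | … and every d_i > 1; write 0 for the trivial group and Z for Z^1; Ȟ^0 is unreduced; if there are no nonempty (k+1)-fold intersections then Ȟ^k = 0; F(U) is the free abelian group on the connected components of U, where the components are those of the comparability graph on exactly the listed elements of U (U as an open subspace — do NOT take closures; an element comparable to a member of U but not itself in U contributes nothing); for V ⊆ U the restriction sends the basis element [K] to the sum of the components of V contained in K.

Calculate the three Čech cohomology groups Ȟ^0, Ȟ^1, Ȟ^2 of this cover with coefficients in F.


Ȟ^0(U;F) ≅ Z, Ȟ^1(U;F) ≅ Z, Ȟ^2(U;F) ≅ 0

nerve of the cover:
  W1={{b},{c},{e},{a,b},{a,c},{b,c},{b,e},{c,d},{c,e},{c,f},{d,e},{a,b,c},{b,c,e},{c,d,e},{c,d,f}} W2={{b},{f},{a,b},{b,c},{b,e},{c,f},{d,f},{a,b,c},{b,c,e},{c,d,f}} W3={{c},{d},{a,c},{a,d},{b,c},{c,d},{c,e},{c,f},{d,e},{d,f},{a,b,c},{b,c,e},{c,d,e},{c,d,f}} W4={{a},{e},{a,b},{a,c},{a,d},{b,e},{c,e},{d,e},{a,b,c},{b,c,e},{c,d,e}}
  W12={{b},{a,b},{b,c},{b,e},{c,f},{a,b,c},{b,c,e},{c,d,f}} W13={{c},{a,c},{b,c},{c,d},{c,e},{c,f},{d,e},{a,b,c},{b,c,e},{c,d,e},{c,d,f}} W14={{e},{a,b},{a,c},{b,e},{c,e},{d,e},{a,b,c},{b,c,e},{c,d,e}} W23={{b,c},{c,f},{d,f},{a,b,c},{b,c,e},{c,d,f}} W24={{a,b},{b,e},{a,b,c},{b,c,e}} W34={{a,c},{a,d},{c,e},{d,e},{a,b,c},{b,c,e},{c,d,e}}
  W123={{b,c},{c,f},{a,b,c},{b,c,e},{c,d,f}} W124={{a,b},{b,e},{a,b,c},{b,c,e}} W134={{a,c},{c,e},{d,e},{a,b,c},{b,c,e},{c,d,e}} W234={{a,b,c},{b,c,e}}
  W1234={{a,b,c},{b,c,e}}
components per intersection:
  W1: {{b},{c},{e},{a,b},{a,c},{b,c},{b,e},{c,d},{c,e},{c,f},{d,e},{a,b,c},{b,c,e},{c,d,e},{c,d,f}}
  W2: {{b},{a,b},{b,c},{b,e},{a,b,c},{b,c,e}} {{f},{c,f},{d,f},{c,d,f}}
  W3: {{c},{d},{a,c},{a,d},{b,c},{c,d},{c,e},{c,f},{d,e},{d,f},{a,b,c},{b,c,e},{c,d,e},{c,d,f}}
  W4: {{a},{a,b},{a,c},{a,d},{a,b,c}} {{e},{b,e},{c,e},{d,e},{b,c,e},{c,d,e}}
  W12: {{b},{a,b},{b,c},{b,e},{a,b,c},{b,c,e}} {{c,f},{c,d,f}}
  W13: {{c},{a,c},{b,c},{c,d},{c,e},{c,f},{d,e},{a,b,c},{b,c,e},{c,d,e},{c,d,f}}
  W14: {{e},{b,e},{c,e},{d,e},{b,c,e},{c,d,e}} {{a,b},{a,c},{a,b,c}}
  W23: {{b,c},{a,b,c},{b,c,e}} {{c,f},{d,f},{c,d,f}}
  W24: {{a,b},{a,b,c}} {{b,e},{b,c,e}}
  W34: {{a,c},{a,b,c}} {{a,d}} {{c,e},{d,e},{b,c,e},{c,d,e}}
  W123: {{b,c},{a,b,c},{b,c,e}} {{c,f},{c,d,f}}
  W124: {{a,b},{a,b,c}} {{b,e},{b,c,e}}
  W134: {{a,c},{a,b,c}} {{c,e},{d,e},{b,c,e},{c,d,e}}
  W234: {{a,b,c}} {{b,c,e}}
  W1234: {{a,b,c}} {{b,c,e}}
C dims 6,12,8,2; δ0: rk 5, SNF 1^5; δ1: rk 6, SNF 1^6; δ2: rk 2, SNF 1^2
Ȟ^0 = (6 − 5) − 0 = 1, so Ȟ^0 ≅ Z
Ȟ^1 = (12 − 6) − 5 = 1, so Ȟ^1 ≅ Z
Ȟ^2 = (8 − 2) − 6 = 0, so Ȟ^2 ≅ 0


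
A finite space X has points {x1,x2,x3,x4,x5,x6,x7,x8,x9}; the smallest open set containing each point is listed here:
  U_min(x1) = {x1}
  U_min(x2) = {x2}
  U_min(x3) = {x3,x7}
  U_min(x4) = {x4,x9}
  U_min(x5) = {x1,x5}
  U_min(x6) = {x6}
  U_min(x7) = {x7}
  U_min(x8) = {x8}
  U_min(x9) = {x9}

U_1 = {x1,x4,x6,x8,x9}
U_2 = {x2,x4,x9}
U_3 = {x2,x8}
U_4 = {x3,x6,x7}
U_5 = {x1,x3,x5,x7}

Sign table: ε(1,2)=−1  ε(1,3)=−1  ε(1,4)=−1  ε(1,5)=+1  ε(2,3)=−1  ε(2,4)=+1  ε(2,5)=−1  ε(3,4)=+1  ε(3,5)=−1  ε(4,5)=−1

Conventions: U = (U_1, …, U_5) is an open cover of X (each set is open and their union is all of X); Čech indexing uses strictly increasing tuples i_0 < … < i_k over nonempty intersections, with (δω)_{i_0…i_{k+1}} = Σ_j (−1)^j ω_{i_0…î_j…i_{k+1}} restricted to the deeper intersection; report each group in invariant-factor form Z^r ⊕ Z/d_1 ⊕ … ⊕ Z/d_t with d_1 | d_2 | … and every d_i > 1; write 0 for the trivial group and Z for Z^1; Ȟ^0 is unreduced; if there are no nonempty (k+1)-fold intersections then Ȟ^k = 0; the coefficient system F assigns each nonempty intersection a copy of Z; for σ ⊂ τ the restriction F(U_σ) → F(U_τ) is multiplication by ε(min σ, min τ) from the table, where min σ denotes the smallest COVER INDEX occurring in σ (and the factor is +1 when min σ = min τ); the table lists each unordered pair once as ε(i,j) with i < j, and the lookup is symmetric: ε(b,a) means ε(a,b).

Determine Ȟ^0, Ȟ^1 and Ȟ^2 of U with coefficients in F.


Ȟ^0(U;F) ≅ 0,  Ȟ^1(U;F) ≅ Z ⊕ Z/2,  Ȟ^2(U;F) ≅ 0

nerve of the cover:
  U12={x4,x9} U13={x8} U14={x6} U15={x1} U23={x2} U45={x3,x7}
C dims 5,6; δ0: rk 5, SNF 1^4·2
Ȟ^0 = (5 − 5) − 0 = 0, so Ȟ^0 ≅ 0
Ȟ^1 = (6 − 0) − 5 = 1 plus torsion [2], so Ȟ^1 ≅ Z ⊕ Z/2
Ȟ^2 = (0 − 0) − 0 = 0, so Ȟ^2 ≅ 0


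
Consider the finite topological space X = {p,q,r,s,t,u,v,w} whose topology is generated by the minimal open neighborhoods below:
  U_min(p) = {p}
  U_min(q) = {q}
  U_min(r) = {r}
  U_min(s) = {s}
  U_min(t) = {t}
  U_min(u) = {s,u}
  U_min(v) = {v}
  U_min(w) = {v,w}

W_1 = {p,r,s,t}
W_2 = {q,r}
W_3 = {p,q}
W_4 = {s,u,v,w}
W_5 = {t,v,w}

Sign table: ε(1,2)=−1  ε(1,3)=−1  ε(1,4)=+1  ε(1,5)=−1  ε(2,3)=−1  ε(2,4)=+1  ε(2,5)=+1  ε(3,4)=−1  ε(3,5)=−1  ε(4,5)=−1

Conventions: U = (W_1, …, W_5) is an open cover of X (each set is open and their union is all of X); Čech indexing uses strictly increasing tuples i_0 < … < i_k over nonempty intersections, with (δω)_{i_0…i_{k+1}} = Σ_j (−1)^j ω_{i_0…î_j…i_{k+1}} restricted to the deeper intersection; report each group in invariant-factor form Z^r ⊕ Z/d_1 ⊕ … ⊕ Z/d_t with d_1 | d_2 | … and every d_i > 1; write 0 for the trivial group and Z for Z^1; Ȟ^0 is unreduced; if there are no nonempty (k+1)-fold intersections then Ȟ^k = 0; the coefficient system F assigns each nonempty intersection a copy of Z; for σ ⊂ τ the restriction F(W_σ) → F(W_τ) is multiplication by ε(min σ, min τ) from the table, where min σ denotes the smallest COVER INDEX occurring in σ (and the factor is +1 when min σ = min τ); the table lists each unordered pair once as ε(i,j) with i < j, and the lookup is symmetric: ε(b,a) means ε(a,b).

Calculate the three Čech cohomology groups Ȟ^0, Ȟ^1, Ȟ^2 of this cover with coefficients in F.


Ȟ^0 ≅ 0, Ȟ^1 ≅ Z ⊕ Z/2 and Ȟ^2 ≅ 0

nerve simplices:
  W12={r} W13={p} W14={s} W15={t} W23={q} W45={v,w}
C dims 5,6; δ0: rk 5, SNF 1^4·2
degree 0: 5−5−0 = 0 → Ȟ^0 ≅ 0
degree 1: 6−0−5 = 1 plus torsion [2] → Ȟ^1 ≅ Z ⊕ Z/2
degree 2: 0−0−0 = 0 → Ȟ^2 ≅ 0


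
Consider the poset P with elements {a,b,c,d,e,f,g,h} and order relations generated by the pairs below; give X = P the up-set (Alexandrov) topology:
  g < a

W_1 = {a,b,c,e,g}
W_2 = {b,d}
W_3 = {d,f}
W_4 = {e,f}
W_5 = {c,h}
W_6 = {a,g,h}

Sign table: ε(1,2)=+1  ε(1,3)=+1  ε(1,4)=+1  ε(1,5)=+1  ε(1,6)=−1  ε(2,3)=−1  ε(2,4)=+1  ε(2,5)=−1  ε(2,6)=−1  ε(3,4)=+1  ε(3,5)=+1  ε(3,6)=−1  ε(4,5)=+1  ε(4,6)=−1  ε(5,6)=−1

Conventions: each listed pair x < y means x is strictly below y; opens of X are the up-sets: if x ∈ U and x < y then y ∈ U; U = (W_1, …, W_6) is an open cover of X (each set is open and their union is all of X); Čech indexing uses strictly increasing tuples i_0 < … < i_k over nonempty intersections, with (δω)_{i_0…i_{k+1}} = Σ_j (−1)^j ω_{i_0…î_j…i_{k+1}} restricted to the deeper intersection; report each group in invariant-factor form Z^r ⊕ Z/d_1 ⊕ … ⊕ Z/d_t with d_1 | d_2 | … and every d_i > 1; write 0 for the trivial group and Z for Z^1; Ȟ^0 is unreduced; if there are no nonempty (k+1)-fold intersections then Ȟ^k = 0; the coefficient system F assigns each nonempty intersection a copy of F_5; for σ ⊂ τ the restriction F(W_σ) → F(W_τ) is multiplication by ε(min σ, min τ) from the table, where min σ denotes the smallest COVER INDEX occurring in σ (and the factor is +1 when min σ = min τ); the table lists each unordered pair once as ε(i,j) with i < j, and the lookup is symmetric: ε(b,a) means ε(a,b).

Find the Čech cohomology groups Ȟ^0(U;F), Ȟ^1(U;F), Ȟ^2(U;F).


cover nerve:
  W12={b} W14={e} W15={c} W16={a,g} W23={d} W34={f} W56={h}
C dims 6,7; δ0: rk_F5 6
Ȟ^0: (6−6)−0=0 ⇒ 0
Ȟ^1: (7−0)−6=1 ⇒ Z/5
Ȟ^2: (0−0)−0=0 ⇒ 0

Ȟ^0(U;F) ≅ 0; Ȟ^1(U;F) ≅ Z/5; Ȟ^2(U;F) ≅ 0


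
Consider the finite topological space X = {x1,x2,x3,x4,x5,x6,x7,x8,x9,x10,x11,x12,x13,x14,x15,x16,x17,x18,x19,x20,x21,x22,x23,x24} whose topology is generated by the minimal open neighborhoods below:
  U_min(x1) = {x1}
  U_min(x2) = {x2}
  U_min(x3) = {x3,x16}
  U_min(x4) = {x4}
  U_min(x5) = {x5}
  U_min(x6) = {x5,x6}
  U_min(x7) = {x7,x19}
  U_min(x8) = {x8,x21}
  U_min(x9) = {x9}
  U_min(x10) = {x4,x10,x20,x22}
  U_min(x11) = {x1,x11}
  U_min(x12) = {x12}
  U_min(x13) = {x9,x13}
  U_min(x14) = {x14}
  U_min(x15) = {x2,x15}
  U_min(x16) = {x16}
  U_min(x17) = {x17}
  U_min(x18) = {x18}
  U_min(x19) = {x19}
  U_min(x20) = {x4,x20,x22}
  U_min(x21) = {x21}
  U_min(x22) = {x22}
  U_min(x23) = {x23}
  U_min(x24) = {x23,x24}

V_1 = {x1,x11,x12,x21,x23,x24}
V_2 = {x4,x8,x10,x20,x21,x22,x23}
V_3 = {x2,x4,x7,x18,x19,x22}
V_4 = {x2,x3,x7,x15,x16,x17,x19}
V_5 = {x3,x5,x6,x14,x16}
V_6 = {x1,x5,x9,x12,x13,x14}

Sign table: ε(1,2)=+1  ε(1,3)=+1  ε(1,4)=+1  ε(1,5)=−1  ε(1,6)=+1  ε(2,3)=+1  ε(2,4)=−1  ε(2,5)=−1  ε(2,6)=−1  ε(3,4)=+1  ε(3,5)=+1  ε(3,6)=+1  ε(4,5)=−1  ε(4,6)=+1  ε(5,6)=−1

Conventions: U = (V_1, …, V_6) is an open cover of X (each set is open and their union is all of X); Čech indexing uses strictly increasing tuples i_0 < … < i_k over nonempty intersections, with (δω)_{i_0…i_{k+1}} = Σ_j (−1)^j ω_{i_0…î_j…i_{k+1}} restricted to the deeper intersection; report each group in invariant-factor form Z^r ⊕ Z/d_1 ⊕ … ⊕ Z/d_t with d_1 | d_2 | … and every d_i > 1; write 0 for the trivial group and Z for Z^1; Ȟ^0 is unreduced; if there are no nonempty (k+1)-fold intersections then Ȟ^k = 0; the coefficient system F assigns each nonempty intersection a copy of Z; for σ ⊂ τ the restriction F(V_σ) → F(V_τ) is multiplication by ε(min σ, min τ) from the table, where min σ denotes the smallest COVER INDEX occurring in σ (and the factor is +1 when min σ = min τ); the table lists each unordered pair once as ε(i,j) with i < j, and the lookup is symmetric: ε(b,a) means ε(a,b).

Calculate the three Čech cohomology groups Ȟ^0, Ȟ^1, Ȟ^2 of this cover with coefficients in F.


cover nerve:
  V12={x21,x23} V16={x1,x12} V23={x4,x22} V34={x2,x7,x19} V45={x3,x16} V56={x5,x14}
C dims 6,6; δ0: rk 5, SNF 1^5
Ȟ^0: (6−5)−0=1 ⇒ Z
Ȟ^1: (6−0)−5=1 ⇒ Z
Ȟ^2: (0−0)−0=0 ⇒ 0

Ȟ^0(U;F) ≅ Z,  Ȟ^1(U;F) ≅ Z,  Ȟ^2(U;F) ≅ 0


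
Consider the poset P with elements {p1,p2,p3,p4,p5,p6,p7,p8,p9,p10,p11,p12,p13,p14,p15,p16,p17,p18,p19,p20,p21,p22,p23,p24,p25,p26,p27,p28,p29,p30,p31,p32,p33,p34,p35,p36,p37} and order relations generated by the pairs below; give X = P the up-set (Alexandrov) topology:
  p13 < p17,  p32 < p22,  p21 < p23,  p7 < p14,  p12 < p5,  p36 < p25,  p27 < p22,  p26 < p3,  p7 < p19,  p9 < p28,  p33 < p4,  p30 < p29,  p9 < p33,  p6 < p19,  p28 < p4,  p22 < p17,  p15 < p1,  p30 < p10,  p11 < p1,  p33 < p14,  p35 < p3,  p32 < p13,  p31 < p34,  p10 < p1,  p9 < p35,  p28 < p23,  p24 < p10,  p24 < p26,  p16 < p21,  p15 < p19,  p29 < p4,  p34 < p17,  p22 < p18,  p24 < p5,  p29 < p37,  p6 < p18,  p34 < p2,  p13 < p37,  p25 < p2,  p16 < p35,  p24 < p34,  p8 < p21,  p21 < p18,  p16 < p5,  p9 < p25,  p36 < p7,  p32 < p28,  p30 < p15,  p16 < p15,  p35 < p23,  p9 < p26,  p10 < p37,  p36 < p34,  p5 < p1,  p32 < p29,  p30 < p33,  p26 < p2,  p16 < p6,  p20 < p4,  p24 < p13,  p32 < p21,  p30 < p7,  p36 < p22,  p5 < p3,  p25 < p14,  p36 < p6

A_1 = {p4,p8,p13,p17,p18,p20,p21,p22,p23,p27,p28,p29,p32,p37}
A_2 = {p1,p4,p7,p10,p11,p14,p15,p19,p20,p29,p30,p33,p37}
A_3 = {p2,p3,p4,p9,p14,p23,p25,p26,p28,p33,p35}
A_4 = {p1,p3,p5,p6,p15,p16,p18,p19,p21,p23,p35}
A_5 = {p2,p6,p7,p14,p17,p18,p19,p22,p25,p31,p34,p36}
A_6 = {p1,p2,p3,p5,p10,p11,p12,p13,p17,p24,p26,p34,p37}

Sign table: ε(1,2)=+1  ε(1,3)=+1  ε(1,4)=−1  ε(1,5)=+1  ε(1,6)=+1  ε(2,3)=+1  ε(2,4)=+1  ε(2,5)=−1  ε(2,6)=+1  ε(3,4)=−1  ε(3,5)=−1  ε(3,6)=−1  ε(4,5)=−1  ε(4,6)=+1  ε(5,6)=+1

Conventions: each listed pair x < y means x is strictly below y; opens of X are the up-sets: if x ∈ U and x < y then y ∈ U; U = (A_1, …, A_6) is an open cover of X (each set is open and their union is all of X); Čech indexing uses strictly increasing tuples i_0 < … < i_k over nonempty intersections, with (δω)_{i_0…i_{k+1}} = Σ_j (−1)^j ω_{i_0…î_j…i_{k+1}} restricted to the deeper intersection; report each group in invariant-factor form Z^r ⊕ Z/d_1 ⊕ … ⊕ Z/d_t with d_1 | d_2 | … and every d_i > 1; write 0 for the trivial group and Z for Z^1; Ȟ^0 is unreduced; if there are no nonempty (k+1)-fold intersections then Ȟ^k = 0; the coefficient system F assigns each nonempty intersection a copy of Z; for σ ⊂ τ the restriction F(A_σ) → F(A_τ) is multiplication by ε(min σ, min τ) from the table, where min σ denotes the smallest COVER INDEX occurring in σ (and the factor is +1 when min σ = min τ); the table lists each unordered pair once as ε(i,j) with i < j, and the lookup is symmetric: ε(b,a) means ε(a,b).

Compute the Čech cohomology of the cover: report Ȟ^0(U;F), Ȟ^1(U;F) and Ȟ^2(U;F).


intersection data:
  A12={p4,p20,p29,p37} A13={p4,p23,p28} A14={p18,p21,p23} A15={p17,p18,p22} A16={p13,p17,p37} A23={p4,p14,p33} A24={p1,p15,p19} A25={p7,p14,p19} A26={p1,p10,p11,p37} A34={p3,p23,p35} A35={p2,p14,p25} A36={p2,p3,p26} A45={p6,p18,p19} A46={p1,p3,p5} A56={p2,p17,p34}
  A123={p4} A126={p37} A134={p23} A145={p18} A156={p17} A235={p14} A245={p19} A246={p1} A346={p3} A356={p2}
C dims 6,15,10; δ0: rk 6, SNF 1^5·2; δ1: rk 9, SNF 1^9
Ȟ^0 = (6 − 6) − 0 = 0, so Ȟ^0 ≅ 0
Ȟ^1 = (15 − 9) − 6 = 0 plus torsion [2], so Ȟ^1 ≅ Z/2
Ȟ^2 = (10 − 0) − 9 = 1, so Ȟ^2 ≅ Z

Ȟ^0 ≅ 0,  Ȟ^1 ≅ Z/2,  Ȟ^2 ≅ Z


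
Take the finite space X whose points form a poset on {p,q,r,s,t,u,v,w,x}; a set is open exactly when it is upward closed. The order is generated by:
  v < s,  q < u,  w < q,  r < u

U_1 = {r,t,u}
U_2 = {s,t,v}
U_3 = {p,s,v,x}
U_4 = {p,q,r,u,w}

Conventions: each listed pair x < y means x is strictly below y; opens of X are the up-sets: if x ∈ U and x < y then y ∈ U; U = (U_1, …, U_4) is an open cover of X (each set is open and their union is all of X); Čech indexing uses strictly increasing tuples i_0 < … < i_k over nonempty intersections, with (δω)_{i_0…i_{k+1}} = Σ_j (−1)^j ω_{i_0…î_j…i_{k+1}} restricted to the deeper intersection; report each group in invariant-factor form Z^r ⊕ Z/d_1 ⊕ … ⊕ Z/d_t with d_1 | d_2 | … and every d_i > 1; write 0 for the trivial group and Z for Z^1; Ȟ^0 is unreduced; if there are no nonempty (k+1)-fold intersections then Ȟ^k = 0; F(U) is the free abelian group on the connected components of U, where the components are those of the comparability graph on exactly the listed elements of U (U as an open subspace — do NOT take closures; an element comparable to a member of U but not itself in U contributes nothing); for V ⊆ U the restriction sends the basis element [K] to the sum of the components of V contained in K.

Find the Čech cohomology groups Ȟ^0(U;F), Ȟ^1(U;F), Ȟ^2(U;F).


Ȟ^0(U;F) ≅ Z^5, Ȟ^1(U;F) ≅ 0 and Ȟ^2(U;F) ≅ 0

nerve of the cover:
  U12={t} U14={r,u} U23={s,v} U34={p}
components per intersection:
  U1: {r,u} {t}
  U2: {s,v} {t}
  U3: {p} {s,v} {x}
  U4: {p} {q,r,u,w}
  U12: {t}
  U14: {r,u}
  U23: {s,v}
  U34: {p}
C dims 9,4; δ0: rk 4, SNF 1^4
Ȟ^0 = (9 − 4) − 0 = 5, so Ȟ^0 ≅ Z^5
Ȟ^1 = (4 − 0) − 4 = 0, so Ȟ^1 ≅ 0
Ȟ^2 = (0 − 0) − 0 = 0, so Ȟ^2 ≅ 0


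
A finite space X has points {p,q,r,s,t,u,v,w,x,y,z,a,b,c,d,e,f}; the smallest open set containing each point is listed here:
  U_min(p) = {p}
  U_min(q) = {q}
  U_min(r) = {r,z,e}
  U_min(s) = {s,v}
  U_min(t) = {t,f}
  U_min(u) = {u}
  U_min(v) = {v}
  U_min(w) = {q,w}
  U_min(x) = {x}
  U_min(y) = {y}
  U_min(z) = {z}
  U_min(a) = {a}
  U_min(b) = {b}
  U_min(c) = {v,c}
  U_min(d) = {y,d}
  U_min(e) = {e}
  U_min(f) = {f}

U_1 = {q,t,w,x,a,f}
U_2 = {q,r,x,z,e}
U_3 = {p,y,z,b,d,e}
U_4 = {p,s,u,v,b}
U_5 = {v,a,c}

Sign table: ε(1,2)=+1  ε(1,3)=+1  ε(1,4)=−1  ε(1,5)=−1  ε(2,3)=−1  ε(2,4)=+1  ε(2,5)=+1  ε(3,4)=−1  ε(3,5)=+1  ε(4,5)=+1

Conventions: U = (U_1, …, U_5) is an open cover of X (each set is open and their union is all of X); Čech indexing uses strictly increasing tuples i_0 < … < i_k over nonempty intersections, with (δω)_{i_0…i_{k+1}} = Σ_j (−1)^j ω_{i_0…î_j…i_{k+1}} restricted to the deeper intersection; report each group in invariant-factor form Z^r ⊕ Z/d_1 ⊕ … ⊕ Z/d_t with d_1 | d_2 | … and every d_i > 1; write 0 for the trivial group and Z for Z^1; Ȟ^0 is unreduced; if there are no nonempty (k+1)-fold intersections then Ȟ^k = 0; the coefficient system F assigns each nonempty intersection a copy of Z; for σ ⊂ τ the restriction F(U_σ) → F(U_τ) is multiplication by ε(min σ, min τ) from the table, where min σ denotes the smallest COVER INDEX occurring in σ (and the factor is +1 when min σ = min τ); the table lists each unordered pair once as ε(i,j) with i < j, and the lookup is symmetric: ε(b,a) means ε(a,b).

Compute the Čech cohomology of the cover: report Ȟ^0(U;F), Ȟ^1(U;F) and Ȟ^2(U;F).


cover nerve:
  U12={q,x} U15={a} U23={z,e} U34={p,b} U45={v}
C dims 5,5; δ0: rk 5, SNF 1^4·2
Ȟ^0: (5−5)−0=0 ⇒ 0
Ȟ^1: (5−0)−5=0 plus torsion [2] ⇒ Z/2
Ȟ^2: (0−0)−0=0 ⇒ 0

Ȟ^0 = 0,  Ȟ^1 = Z/2,  Ȟ^2 = 0


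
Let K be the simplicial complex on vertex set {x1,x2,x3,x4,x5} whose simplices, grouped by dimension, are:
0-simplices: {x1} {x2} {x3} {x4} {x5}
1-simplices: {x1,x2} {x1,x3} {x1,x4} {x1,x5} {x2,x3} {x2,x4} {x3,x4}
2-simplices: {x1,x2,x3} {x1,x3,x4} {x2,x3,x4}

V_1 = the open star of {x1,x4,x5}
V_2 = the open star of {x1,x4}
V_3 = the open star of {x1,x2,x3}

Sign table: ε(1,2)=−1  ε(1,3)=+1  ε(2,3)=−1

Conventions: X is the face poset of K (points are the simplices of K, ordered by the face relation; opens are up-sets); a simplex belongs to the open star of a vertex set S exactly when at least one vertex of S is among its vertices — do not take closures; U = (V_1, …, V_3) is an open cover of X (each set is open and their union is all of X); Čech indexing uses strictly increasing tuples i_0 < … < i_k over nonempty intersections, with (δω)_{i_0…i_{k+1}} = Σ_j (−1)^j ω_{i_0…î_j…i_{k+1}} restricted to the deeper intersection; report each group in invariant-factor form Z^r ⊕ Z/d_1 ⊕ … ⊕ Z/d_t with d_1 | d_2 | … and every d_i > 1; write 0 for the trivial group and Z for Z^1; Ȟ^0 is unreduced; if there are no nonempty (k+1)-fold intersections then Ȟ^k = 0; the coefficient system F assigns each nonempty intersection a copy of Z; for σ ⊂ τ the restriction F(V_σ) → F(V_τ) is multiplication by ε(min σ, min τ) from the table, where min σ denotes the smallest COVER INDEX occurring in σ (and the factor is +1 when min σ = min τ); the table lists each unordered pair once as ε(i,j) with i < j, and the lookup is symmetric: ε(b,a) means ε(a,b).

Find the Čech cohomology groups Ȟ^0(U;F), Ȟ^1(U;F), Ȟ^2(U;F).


nonempty intersections:
  V1={{x1},{x4},{x5},{x1,x2},{x1,x3},{x1,x4},{x1,x5},{x2,x4},{x3,x4},{x1,x2,x3},{x1,x3,x4},{x2,x3,x4}} V2={{x1},{x4},{x1,x2},{x1,x3},{x1,x4},{x1,x5},{x2,x4},{x3,x4},{x1,x2,x3},{x1,x3,x4},{x2,x3,x4}} V3={{x1},{x2},{x3},{x1,x2},{x1,x3},{x1,x4},{x1,x5},{x2,x3},{x2,x4},{x3,x4},{x1,x2,x3},{x1,x3,x4},{x2,x3,x4}}
  V12={{x1},{x4},{x1,x2},{x1,x3},{x1,x4},{x1,x5},{x2,x4},{x3,x4},{x1,x2,x3},{x1,x3,x4},{x2,x3,x4}} V13={{x1},{x1,x2},{x1,x3},{x1,x4},{x1,x5},{x2,x4},{x3,x4},{x1,x2,x3},{x1,x3,x4},{x2,x3,x4}} V23={{x1},{x1,x2},{x1,x3},{x1,x4},{x1,x5},{x2,x4},{x3,x4},{x1,x2,x3},{x1,x3,x4},{x2,x3,x4}}
  V123={{x1},{x1,x2},{x1,x3},{x1,x4},{x1,x5},{x2,x4},{x3,x4},{x1,x2,x3},{x1,x3,x4},{x2,x3,x4}}
C dims 3,3,1; δ0: rk 2, SNF 1^2; δ1: rk 1, SNF 1^1
Ȟ^0: (3−2)−0=1 ⇒ Z
Ȟ^1: (3−1)−2=0 ⇒ 0
Ȟ^2: (1−0)−1=0 ⇒ 0

Ȟ^0 ≅ Z, Ȟ^1 ≅ 0, Ȟ^2 ≅ 0


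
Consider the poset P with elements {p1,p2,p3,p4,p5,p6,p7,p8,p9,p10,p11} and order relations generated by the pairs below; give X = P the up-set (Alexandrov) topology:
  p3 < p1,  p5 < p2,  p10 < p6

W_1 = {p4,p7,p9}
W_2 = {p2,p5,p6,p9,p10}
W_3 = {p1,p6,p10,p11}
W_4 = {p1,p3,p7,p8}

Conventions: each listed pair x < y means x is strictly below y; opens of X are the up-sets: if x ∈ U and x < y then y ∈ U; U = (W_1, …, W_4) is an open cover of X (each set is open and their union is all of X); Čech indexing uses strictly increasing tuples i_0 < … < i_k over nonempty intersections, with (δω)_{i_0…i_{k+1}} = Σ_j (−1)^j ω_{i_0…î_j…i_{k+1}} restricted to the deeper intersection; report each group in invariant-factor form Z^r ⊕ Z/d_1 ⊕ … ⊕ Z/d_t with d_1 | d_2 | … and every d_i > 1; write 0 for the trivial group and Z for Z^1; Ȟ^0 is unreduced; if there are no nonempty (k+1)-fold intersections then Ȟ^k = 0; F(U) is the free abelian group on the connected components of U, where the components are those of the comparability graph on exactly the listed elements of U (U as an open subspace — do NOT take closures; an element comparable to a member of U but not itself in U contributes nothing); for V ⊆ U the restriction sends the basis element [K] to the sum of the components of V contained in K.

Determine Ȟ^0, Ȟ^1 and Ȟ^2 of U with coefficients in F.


Ȟ^0 ≅ Z^8; Ȟ^1 ≅ 0; Ȟ^2 ≅ 0

intersection data:
  W12={p9} W14={p7} W23={p6,p10} W34={p1}
components per intersection:
  W1: {p4} {p7} {p9}
  W2: {p2,p5} {p6,p10} {p9}
  W3: {p1} {p6,p10} {p11}
  W4: {p1,p3} {p7} {p8}
  W12: {p9}
  W14: {p7}
  W23: {p6,p10}
  W34: {p1}
C dims 12,4; δ0: rk 4, SNF 1^4
Ȟ^0 = (12 − 4) − 0 = 8, so Ȟ^0 ≅ Z^8
Ȟ^1 = (4 − 0) − 4 = 0, so Ȟ^1 ≅ 0
Ȟ^2 = (0 − 0) − 0 = 0, so Ȟ^2 ≅ 0


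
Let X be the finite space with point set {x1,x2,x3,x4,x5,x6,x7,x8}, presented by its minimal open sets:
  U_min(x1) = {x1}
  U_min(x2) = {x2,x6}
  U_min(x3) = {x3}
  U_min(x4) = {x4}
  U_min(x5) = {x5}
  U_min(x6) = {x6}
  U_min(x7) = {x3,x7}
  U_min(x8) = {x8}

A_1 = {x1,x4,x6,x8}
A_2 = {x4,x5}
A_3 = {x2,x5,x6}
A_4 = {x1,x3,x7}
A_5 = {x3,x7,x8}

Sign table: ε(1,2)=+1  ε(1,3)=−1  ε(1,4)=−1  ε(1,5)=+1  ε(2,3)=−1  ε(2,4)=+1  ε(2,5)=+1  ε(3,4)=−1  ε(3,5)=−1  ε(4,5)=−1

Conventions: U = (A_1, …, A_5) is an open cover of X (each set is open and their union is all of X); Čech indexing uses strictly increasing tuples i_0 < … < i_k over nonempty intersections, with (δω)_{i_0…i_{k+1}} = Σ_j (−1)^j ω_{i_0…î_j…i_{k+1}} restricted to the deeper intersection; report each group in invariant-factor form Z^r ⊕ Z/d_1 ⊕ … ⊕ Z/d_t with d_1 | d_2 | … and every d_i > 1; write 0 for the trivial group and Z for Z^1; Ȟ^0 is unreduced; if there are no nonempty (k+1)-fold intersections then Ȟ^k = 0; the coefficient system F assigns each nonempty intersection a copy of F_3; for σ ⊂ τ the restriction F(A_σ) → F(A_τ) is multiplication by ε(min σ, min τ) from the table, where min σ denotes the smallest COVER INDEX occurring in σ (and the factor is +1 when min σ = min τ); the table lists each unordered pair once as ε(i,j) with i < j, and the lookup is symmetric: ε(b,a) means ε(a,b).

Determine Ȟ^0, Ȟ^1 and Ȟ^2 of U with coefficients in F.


intersection data:
  A12={x4} A13={x6} A14={x1} A15={x8} A23={x5} A45={x3,x7}
C dims 5,6; δ0: rk_F3 4
Ȟ^0 = (5 − 4) − 0 = 1, so Ȟ^0 ≅ Z/3
Ȟ^1 = (6 − 0) − 4 = 2, so Ȟ^1 ≅ Z/3 ⊕ Z/3
Ȟ^2 = (0 − 0) − 0 = 0, so Ȟ^2 ≅ 0

Ȟ^0(U;F) ≅ Z/3,  Ȟ^1(U;F) ≅ Z/3 ⊕ Z/3,  Ȟ^2(U;F) ≅ 0


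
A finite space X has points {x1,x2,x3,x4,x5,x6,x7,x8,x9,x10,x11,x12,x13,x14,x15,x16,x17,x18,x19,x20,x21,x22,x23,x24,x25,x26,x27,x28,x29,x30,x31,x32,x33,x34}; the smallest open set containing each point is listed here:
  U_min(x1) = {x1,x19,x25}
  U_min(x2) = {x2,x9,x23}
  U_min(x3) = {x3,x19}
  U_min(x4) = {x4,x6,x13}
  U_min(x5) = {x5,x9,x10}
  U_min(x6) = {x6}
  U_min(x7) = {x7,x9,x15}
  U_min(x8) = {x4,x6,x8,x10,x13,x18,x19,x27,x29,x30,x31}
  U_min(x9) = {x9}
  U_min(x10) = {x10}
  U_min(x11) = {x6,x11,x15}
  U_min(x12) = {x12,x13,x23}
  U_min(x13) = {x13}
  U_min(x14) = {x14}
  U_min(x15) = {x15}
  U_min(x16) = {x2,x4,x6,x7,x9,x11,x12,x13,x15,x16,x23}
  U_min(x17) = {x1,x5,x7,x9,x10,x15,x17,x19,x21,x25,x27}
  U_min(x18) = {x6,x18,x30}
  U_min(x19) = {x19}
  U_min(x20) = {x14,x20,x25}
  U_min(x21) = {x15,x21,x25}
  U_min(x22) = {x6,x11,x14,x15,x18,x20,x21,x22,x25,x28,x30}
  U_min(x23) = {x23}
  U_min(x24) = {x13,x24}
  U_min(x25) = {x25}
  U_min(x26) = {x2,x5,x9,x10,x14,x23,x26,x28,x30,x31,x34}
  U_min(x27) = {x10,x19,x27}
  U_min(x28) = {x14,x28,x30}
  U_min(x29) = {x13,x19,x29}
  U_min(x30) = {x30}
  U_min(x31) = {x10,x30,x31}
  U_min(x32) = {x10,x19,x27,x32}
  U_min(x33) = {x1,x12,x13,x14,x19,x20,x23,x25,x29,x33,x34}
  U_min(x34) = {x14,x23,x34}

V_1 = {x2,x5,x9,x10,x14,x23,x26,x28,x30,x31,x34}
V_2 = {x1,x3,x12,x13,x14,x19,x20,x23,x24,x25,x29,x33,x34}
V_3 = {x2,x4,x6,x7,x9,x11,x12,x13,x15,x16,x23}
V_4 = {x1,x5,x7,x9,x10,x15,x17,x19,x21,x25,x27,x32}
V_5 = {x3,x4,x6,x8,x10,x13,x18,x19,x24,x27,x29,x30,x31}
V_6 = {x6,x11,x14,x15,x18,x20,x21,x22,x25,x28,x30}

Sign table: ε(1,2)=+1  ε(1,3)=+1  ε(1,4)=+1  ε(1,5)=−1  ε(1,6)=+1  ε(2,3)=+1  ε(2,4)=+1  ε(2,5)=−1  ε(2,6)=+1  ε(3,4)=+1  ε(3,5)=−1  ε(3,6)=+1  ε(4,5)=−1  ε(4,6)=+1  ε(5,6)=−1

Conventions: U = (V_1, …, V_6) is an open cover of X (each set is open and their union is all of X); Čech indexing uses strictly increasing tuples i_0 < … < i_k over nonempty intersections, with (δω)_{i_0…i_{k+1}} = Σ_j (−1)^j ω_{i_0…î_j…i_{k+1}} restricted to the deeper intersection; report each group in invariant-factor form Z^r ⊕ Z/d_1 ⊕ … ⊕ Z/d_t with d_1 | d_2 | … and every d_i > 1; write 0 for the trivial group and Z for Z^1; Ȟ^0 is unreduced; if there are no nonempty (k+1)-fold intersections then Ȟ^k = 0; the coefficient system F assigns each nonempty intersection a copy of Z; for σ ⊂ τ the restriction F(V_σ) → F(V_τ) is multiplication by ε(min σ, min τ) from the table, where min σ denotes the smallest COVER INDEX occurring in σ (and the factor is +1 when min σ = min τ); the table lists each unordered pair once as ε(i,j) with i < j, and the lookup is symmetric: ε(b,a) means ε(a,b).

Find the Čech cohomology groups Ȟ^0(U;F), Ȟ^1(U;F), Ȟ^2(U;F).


Ȟ^0(U;F) ≅ Z,  Ȟ^1(U;F) ≅ 0,  Ȟ^2(U;F) ≅ Z/2

intersection data:
  V12={x14,x23,x34} V13={x2,x9,x23} V14={x5,x9,x10} V15={x10,x30,x31} V16={x14,x28,x30} V23={x12,x13,x23} V24={x1,x19,x25} V25={x3,x13,x19,x24,x29} V26={x14,x20,x25} V34={x7,x9,x15} V35={x4,x6,x13} V36={x6,x11,x15} V45={x10,x19,x27} V46={x15,x21,x25} V56={x6,x18,x30}
  V123={x23} V126={x14} V134={x9} V145={x10} V156={x30} V235={x13} V245={x19} V246={x25} V346={x15} V356={x6}
C dims 6,15,10; δ0: rk 5, SNF 1^5; δ1: rk 10, SNF 1^9·2
Ȟ^0 = (6 − 5) − 0 = 1, so Ȟ^0 ≅ Z
Ȟ^1 = (15 − 10) − 5 = 0, so Ȟ^1 ≅ 0
Ȟ^2 = (10 − 0) − 10 = 0 plus torsion [2], so Ȟ^2 ≅ Z/2


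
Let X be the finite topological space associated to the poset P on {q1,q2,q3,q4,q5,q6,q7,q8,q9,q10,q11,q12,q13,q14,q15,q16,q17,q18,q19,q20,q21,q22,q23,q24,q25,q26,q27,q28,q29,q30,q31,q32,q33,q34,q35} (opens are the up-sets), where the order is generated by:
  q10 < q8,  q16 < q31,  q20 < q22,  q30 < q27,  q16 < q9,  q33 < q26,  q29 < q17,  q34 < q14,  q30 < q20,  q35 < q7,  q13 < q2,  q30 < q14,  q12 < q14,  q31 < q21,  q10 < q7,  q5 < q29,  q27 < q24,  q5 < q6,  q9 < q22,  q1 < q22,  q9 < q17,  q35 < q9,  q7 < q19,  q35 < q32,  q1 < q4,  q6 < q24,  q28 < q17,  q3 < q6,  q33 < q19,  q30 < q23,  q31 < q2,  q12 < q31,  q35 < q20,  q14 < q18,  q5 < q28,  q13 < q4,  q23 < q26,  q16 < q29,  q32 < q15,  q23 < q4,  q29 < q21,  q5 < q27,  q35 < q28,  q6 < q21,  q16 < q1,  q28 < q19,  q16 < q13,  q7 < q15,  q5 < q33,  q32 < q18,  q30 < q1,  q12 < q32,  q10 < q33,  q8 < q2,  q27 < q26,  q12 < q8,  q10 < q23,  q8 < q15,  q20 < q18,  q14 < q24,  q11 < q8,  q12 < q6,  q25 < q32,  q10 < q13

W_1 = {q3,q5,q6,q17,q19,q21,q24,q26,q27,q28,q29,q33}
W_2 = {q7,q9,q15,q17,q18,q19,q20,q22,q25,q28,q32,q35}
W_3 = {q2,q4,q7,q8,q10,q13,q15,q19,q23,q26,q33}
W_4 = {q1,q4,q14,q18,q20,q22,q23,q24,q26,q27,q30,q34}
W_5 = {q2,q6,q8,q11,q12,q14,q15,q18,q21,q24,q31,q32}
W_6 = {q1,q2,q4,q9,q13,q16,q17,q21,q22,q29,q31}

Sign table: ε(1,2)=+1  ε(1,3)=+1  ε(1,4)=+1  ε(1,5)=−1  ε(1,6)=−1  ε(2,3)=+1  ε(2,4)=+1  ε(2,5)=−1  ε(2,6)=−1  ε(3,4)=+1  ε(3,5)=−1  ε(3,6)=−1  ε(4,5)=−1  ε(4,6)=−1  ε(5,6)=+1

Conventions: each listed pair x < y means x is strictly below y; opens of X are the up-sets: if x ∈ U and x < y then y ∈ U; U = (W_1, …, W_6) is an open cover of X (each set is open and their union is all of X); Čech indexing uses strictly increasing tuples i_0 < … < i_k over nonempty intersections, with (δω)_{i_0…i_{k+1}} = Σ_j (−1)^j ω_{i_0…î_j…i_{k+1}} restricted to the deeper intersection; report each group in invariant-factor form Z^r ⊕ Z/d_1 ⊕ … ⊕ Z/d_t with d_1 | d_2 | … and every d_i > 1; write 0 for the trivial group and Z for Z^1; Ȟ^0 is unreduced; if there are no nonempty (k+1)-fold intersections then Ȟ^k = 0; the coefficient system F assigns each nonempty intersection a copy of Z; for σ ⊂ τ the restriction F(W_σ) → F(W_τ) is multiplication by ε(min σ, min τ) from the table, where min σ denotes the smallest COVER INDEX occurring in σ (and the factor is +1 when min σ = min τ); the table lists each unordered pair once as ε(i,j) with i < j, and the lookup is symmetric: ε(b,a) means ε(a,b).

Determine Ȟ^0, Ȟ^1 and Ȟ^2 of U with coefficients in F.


nerve simplices:
  W12={q17,q19,q28} W13={q19,q26,q33} W14={q24,q26,q27} W15={q6,q21,q24} W16={q17,q21,q29} W23={q7,q15,q19} W24={q18,q20,q22} W25={q15,q18,q32} W26={q9,q17,q22} W34={q4,q23,q26} W35={q2,q8,q15} W36={q2,q4,q13} W45={q14,q18,q24} W46={q1,q4,q22} W56={q2,q21,q31}
  W123={q19} W126={q17} W134={q26} W145={q24} W156={q21} W235={q15} W245={q18} W246={q22} W346={q4} W356={q2}
C dims 6,15,10; δ0: rk 5, SNF 1^5; δ1: rk 10, SNF 1^9·2
degree 0: 6−5−0 = 1 → Ȟ^0 ≅ Z
degree 1: 15−10−5 = 0 → Ȟ^1 ≅ 0
degree 2: 10−0−10 = 0 plus torsion [2] → Ȟ^2 ≅ Z/2

Ȟ^0 ≅ Z, Ȟ^1 ≅ 0 and Ȟ^2 ≅ Z/2


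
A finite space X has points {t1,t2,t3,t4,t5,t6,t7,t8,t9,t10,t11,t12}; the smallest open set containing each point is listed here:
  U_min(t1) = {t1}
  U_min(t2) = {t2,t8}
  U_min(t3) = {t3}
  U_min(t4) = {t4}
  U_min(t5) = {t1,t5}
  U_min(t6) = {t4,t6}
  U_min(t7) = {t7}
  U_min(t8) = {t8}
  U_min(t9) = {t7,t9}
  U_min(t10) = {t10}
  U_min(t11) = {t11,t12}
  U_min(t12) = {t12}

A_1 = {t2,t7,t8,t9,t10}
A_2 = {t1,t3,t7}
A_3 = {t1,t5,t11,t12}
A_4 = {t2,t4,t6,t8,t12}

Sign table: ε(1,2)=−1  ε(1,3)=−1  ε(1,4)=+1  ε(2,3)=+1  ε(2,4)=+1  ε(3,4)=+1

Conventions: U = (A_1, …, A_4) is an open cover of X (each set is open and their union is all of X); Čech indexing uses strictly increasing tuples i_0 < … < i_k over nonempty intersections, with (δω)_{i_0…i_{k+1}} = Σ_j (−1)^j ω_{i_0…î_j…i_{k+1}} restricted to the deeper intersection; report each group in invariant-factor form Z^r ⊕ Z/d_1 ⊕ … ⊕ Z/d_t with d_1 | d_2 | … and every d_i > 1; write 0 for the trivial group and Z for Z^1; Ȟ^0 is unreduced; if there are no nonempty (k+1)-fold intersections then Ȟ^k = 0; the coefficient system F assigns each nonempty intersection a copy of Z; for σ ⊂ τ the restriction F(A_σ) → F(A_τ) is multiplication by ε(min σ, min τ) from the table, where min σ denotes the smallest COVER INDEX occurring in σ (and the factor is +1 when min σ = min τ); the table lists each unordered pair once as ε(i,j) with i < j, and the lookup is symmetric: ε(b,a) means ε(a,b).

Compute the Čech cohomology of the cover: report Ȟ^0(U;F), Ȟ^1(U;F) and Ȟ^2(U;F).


nerve of the cover:
  A12={t7} A14={t2,t8} A23={t1} A34={t12}
C dims 4,4; δ0: rk 4, SNF 1^3·2
Ȟ^0 = (4 − 4) − 0 = 0, so Ȟ^0 ≅ 0
Ȟ^1 = (4 − 0) − 4 = 0 plus torsion [2], so Ȟ^1 ≅ Z/2
Ȟ^2 = (0 − 0) − 0 = 0, so Ȟ^2 ≅ 0

Ȟ^0 = 0; Ȟ^1 = Z/2; Ȟ^2 = 0


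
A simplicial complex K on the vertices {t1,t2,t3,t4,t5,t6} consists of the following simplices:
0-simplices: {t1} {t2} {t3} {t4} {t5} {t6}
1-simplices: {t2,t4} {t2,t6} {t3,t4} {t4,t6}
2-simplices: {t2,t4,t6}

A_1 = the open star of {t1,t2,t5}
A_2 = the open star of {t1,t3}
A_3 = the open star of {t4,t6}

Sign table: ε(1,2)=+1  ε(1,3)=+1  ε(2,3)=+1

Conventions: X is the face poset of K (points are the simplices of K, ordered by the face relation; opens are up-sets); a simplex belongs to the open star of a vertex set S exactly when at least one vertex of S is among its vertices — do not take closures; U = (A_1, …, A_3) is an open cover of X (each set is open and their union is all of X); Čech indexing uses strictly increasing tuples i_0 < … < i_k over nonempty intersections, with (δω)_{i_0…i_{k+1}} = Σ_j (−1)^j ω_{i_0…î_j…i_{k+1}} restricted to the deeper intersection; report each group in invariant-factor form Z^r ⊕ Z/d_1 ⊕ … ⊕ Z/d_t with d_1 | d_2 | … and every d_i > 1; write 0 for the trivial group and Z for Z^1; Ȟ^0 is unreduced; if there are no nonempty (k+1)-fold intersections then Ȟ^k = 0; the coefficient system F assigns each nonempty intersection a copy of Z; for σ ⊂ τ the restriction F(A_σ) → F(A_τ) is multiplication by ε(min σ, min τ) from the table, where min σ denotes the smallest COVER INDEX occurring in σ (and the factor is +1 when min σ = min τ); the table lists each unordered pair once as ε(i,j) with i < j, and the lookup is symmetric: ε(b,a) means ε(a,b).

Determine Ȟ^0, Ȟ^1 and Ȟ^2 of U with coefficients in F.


Ȟ^0 = Z, Ȟ^1 = Z, Ȟ^2 = 0

nerve simplices:
  A1={{t1},{t2},{t5},{t2,t4},{t2,t6},{t2,t4,t6}} A2={{t1},{t3},{t3,t4}} A3={{t4},{t6},{t2,t4},{t2,t6},{t3,t4},{t4,t6},{t2,t4,t6}}
  A12={{t1}} A13={{t2,t4},{t2,t6},{t2,t4,t6}} A23={{t3,t4}}
C dims 3,3; δ0: rk 2, SNF 1^2
degree 0: 3−2−0 = 1 → Ȟ^0 ≅ Z
degree 1: 3−0−2 = 1 → Ȟ^1 ≅ Z
degree 2: 0−0−0 = 0 → Ȟ^2 ≅ 0


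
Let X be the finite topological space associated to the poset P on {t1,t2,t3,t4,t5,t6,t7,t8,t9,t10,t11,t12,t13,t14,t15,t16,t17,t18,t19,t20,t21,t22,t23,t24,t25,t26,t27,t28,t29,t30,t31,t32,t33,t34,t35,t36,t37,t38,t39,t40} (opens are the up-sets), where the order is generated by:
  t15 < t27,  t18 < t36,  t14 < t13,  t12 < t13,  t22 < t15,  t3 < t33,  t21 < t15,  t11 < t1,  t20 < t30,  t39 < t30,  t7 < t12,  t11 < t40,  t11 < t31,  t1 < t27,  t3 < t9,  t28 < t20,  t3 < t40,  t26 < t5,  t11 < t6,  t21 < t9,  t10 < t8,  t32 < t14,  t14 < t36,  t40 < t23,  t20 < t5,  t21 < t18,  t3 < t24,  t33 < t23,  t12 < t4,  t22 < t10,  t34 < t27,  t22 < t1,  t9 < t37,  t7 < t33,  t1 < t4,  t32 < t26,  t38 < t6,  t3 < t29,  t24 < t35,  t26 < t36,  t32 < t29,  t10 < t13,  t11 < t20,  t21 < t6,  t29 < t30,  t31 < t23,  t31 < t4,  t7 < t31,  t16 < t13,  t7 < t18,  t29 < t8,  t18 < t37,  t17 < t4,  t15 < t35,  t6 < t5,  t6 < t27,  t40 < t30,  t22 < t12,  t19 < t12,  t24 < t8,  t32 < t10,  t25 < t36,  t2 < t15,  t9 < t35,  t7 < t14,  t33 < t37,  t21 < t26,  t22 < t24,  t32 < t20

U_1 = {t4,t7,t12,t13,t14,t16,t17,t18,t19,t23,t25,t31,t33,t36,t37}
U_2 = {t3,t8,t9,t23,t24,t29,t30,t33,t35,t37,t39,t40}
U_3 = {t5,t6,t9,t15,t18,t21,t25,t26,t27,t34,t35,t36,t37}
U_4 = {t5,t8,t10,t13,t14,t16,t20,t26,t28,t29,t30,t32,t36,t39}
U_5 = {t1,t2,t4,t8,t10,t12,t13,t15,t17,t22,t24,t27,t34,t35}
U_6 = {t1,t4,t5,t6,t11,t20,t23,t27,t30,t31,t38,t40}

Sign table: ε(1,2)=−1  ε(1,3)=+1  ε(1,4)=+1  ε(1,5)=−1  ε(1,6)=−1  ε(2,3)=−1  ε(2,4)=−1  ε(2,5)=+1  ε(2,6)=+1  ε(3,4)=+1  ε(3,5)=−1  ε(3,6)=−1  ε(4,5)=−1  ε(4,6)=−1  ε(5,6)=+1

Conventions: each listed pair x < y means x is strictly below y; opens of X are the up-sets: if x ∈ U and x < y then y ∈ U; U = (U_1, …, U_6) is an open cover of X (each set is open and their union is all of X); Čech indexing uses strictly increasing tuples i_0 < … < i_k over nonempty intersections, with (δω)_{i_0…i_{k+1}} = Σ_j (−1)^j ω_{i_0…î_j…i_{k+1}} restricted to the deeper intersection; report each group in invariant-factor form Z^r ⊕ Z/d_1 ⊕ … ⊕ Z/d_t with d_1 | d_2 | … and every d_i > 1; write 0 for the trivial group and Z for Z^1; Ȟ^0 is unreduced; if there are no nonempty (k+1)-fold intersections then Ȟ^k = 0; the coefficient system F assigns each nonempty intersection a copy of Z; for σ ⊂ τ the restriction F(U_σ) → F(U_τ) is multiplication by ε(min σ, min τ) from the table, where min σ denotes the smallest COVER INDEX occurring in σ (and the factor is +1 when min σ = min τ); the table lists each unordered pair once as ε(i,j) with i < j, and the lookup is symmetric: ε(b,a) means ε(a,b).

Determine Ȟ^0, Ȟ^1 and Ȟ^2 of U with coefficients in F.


nonempty overlaps:
  U12={t23,t33,t37} U13={t18,t25,t36,t37} U14={t13,t14,t16,t36} U15={t4,t12,t13,t17} U16={t4,t23,t31} U23={t9,t35,t37} U24={t8,t29,t30,t39} U25={t8,t24,t35} U26={t23,t30,t40} U34={t5,t26,t36} U35={t15,t27,t34,t35} U36={t5,t6,t27} U45={t8,t10,t13} U46={t5,t20,t30} U56={t1,t4,t27}
  U123={t37} U126={t23} U134={t36} U145={t13} U156={t4} U235={t35} U245={t8} U246={t30} U346={t5} U356={t27}
C dims 6,15,10; δ0: rk 5, SNF 1^5; δ1: rk 10, SNF 1^9·2
degree 0: 6−5−0 = 1 → Ȟ^0 ≅ Z
degree 1: 15−10−5 = 0 → Ȟ^1 ≅ 0
degree 2: 10−0−10 = 0 plus torsion [2] → Ȟ^2 ≅ Z/2

Ȟ^0 ≅ Z; Ȟ^1 ≅ 0; Ȟ^2 ≅ Z/2


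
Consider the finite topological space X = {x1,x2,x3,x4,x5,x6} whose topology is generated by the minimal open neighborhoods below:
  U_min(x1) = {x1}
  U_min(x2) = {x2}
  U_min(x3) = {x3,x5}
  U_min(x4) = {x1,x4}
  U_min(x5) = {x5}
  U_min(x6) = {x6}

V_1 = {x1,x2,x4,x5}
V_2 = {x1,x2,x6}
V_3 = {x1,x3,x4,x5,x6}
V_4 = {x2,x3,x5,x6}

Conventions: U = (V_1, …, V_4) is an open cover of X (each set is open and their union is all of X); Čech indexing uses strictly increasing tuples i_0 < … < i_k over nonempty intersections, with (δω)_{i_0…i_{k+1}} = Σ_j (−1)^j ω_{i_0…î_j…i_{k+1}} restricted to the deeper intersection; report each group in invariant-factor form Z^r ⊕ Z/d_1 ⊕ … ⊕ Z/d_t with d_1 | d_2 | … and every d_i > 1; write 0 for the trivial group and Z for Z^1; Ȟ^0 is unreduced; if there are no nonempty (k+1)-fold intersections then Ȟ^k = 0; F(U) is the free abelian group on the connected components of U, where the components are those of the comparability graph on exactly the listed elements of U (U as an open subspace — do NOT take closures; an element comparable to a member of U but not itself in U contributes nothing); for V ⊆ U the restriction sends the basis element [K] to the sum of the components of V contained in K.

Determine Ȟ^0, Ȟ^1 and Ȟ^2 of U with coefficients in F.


Ȟ^0 = Z^4, Ȟ^1 = 0 and Ȟ^2 = 0

cover nerve:
  V12={x1,x2} V13={x1,x4,x5} V14={x2,x5} V23={x1,x6} V24={x2,x6} V34={x3,x5,x6}
  V123={x1} V124={x2} V134={x5} V234={x6}
components per intersection:
  V1: {x1,x4} {x2} {x5}
  V2: {x1} {x2} {x6}
  V3: {x1,x4} {x3,x5} {x6}
  V4: {x2} {x3,x5} {x6}
  V12: {x1} {x2}
  V13: {x1,x4} {x5}
  V14: {x2} {x5}
  V23: {x1} {x6}
  V24: {x2} {x6}
  V34: {x3,x5} {x6}
  V123: {x1}
  V124: {x2}
  V134: {x5}
  V234: {x6}
C dims 12,12,4; δ0: rk 8, SNF 1^8; δ1: rk 4, SNF 1^4
Ȟ^0: (12−8)−0=4 ⇒ Z^4
Ȟ^1: (12−4)−8=0 ⇒ 0
Ȟ^2: (4−0)−4=0 ⇒ 0
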